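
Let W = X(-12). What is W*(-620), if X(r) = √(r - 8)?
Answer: -1240*I*√5 ≈ -2772.7*I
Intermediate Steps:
X(r) = √(-8 + r)
W = 2*I*√5 (W = √(-8 - 12) = √(-20) = 2*I*√5 ≈ 4.4721*I)
W*(-620) = (2*I*√5)*(-620) = -1240*I*√5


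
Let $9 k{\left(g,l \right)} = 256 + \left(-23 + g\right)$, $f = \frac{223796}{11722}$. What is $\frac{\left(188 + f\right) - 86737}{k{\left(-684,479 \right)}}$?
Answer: $\frac{4564366119}{2643311} \approx 1726.8$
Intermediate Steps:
$f = \frac{111898}{5861}$ ($f = 223796 \cdot \frac{1}{11722} = \frac{111898}{5861} \approx 19.092$)
$k{\left(g,l \right)} = \frac{233}{9} + \frac{g}{9}$ ($k{\left(g,l \right)} = \frac{256 + \left(-23 + g\right)}{9} = \frac{233 + g}{9} = \frac{233}{9} + \frac{g}{9}$)
$\frac{\left(188 + f\right) - 86737}{k{\left(-684,479 \right)}} = \frac{\left(188 + \frac{111898}{5861}\right) - 86737}{\frac{233}{9} + \frac{1}{9} \left(-684\right)} = \frac{\frac{1213766}{5861} - 86737}{\frac{233}{9} - 76} = - \frac{507151791}{5861 \left(- \frac{451}{9}\right)} = \left(- \frac{507151791}{5861}\right) \left(- \frac{9}{451}\right) = \frac{4564366119}{2643311}$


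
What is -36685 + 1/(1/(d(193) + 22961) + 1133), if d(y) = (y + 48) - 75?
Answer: -961253069893/26202892 ≈ -36685.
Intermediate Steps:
d(y) = -27 + y (d(y) = (48 + y) - 75 = -27 + y)
-36685 + 1/(1/(d(193) + 22961) + 1133) = -36685 + 1/(1/((-27 + 193) + 22961) + 1133) = -36685 + 1/(1/(166 + 22961) + 1133) = -36685 + 1/(1/23127 + 1133) = -36685 + 1/(26202892/23127) = -36685 + 23127/26202892 = -961253069893/26202892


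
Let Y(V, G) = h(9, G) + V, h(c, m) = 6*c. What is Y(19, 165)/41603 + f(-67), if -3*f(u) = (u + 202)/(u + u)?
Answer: 1881917/5574802 ≈ 0.33758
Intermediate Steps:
f(u) = -(202 + u)/(6*u) (f(u) = -(u + 202)/(3*(u + u)) = -(202 + u)/(3*(2*u)) = -(202 + u)*1/(2*u)/3 = -(202 + u)/(6*u))
Y(V, G) = 54 + V (Y(V, G) = 6*9 + V = 54 + V)
Y(19, 165)/41603 + f(-67) = (54 + 19)/41603 + (⅙)*(-202 - 1*(-67))/(-67) = 73*(1/41603) + (⅙)*(-1/67)*(-202 + 67) = 73/41603 + (⅙)*(-1/67)*(-135) = 73/41603 + 45/134 = 1881917/5574802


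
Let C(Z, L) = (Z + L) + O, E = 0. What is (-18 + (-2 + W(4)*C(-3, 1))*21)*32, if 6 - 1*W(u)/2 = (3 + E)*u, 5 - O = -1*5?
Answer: -66432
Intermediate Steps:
O = 10 (O = 5 - (-1)*5 = 5 - 1*(-5) = 5 + 5 = 10)
W(u) = 12 - 6*u (W(u) = 12 - 2*(3 + 0)*u = 12 - 6*u)
C(Z, L) = 10 + L + Z (C(Z, L) = (Z + L) + 10 = (L + Z) + 10 = 10 + L + Z)
(-18 + (-2 + W(4)*C(-3, 1))*21)*32 = (-18 + (-2 + (12 - 6*4)*(10 + 1 - 3))*21)*32 = (-18 + (-2 + (12 - 24)*8)*21)*32 = (-18 + (-2 - 12*8)*21)*32 = (-18 + (-2 - 96)*21)*32 = (-18 - 98*21)*32 = (-18 - 2058)*32 = -2076*32 = -66432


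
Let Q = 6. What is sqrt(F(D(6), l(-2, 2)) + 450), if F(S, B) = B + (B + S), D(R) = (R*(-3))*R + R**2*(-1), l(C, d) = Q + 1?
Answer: 8*sqrt(5) ≈ 17.889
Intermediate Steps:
l(C, d) = 7 (l(C, d) = 6 + 1 = 7)
D(R) = -4*R**2 (D(R) = (-3*R)*R - R**2 = -3*R**2 - R**2 = -4*R**2)
F(S, B) = S + 2*B
sqrt(F(D(6), l(-2, 2)) + 450) = sqrt((-4*6**2 + 2*7) + 450) = sqrt((-4*36 + 14) + 450) = sqrt((-144 + 14) + 450) = sqrt(-130 + 450) = sqrt(320) = 8*sqrt(5)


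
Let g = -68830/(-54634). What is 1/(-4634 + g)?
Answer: -27317/126552563 ≈ -0.00021585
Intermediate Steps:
g = 34415/27317 (g = -68830*(-1/54634) = 34415/27317 ≈ 1.2598)
1/(-4634 + g) = 1/(-4634 + 34415/27317) = 1/(-126552563/27317) = -27317/126552563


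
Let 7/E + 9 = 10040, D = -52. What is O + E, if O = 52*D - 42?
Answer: -3935017/1433 ≈ -2746.0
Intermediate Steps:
E = 1/1433 (E = 7/(-9 + 10040) = 7/10031 = 7*(1/10031) = 1/1433 ≈ 0.00069784)
O = -2746 (O = 52*(-52) - 42 = -2704 - 42 = -2746)
O + E = -2746 + 1/1433 = -3935017/1433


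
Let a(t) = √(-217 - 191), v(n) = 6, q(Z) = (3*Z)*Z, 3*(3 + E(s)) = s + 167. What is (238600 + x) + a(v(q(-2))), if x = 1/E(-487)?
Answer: 78499397/329 + 2*I*√102 ≈ 2.386e+5 + 20.199*I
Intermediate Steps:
E(s) = 158/3 + s/3 (E(s) = -3 + (s + 167)/3 = -3 + (167 + s)/3 = -3 + (167/3 + s/3) = 158/3 + s/3)
q(Z) = 3*Z²
a(t) = 2*I*√102 (a(t) = √(-408) = 2*I*√102)
x = -3/329 (x = 1/(158/3 + (⅓)*(-487)) = 1/(158/3 - 487/3) = 1/(-329/3) = -3/329 ≈ -0.0091185)
(238600 + x) + a(v(q(-2))) = (238600 - 3/329) + 2*I*√102 = 78499397/329 + 2*I*√102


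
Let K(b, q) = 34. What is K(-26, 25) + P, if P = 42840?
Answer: 42874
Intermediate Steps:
K(-26, 25) + P = 34 + 42840 = 42874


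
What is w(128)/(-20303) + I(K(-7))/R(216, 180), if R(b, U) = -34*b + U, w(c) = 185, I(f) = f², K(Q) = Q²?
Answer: -50072843/145450692 ≈ -0.34426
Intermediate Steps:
R(b, U) = U - 34*b
w(128)/(-20303) + I(K(-7))/R(216, 180) = 185/(-20303) + ((-7)²)²/(180 - 34*216) = 185*(-1/20303) + 49²/(180 - 7344) = -185/20303 + 2401/(-7164) = -185/20303 + 2401*(-1/7164) = -185/20303 - 2401/7164 = -50072843/145450692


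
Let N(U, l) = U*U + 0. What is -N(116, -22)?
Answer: -13456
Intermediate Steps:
N(U, l) = U² (N(U, l) = U² + 0 = U²)
-N(116, -22) = -1*116² = -1*13456 = -13456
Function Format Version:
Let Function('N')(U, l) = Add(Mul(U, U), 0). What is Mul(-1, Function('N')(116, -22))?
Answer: -13456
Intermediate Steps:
Function('N')(U, l) = Pow(U, 2) (Function('N')(U, l) = Add(Pow(U, 2), 0) = Pow(U, 2))
Mul(-1, Function('N')(116, -22)) = Mul(-1, Pow(116, 2)) = Mul(-1, 13456) = -13456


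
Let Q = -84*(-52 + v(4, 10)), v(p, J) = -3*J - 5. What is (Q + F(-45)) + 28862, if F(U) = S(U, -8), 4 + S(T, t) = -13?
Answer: 36153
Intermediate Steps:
S(T, t) = -17 (S(T, t) = -4 - 13 = -17)
v(p, J) = -5 - 3*J
F(U) = -17
Q = 7308 (Q = -84*(-52 + (-5 - 3*10)) = -84*(-52 + (-5 - 30)) = -84*(-52 - 35) = -84*(-87) = 7308)
(Q + F(-45)) + 28862 = (7308 - 17) + 28862 = 7291 + 28862 = 36153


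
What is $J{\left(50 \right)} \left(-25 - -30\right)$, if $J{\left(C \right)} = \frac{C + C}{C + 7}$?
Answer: $\frac{500}{57} \approx 8.7719$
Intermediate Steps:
$J{\left(C \right)} = \frac{2 C}{7 + C}$
$J{\left(50 \right)} \left(-25 - -30\right) = 2 \cdot 50 \frac{1}{7 + 50} \left(-25 - -30\right) = 2 \cdot 50 \cdot \frac{1}{57} \left(-25 + 30\right) = 2 \cdot 50 \cdot \frac{1}{57} \cdot 5 = \frac{100}{57} \cdot 5 = \frac{500}{57}$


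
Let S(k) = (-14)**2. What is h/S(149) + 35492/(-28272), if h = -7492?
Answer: -719639/18228 ≈ -39.480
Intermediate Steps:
S(k) = 196
h/S(149) + 35492/(-28272) = -7492/196 + 35492/(-28272) = -7492*1/196 + 35492*(-1/28272) = -1873/49 - 467/372 = -719639/18228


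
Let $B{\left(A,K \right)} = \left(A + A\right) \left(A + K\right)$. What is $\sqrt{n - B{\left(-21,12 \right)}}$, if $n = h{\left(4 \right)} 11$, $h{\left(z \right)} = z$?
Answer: $i \sqrt{334} \approx 18.276 i$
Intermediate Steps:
$B{\left(A,K \right)} = 2 A \left(A + K\right)$
$n = 44$ ($n = 4 \cdot 11 = 44$)
$\sqrt{n - B{\left(-21,12 \right)}} = \sqrt{44 - 2 \left(-21\right) \left(-21 + 12\right)} = \sqrt{44 - 2 \left(-21\right) \left(-9\right)} = \sqrt{44 - 378} = \sqrt{-334} = i \sqrt{334}$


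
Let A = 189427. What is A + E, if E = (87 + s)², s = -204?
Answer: 203116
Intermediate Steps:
E = 13689 (E = (87 - 204)² = (-117)² = 13689)
A + E = 189427 + 13689 = 203116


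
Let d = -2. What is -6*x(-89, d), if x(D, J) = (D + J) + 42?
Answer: 294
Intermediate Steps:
x(D, J) = 42 + D + J
-6*x(-89, d) = -6*(42 - 89 - 2) = -6*(-49) = 294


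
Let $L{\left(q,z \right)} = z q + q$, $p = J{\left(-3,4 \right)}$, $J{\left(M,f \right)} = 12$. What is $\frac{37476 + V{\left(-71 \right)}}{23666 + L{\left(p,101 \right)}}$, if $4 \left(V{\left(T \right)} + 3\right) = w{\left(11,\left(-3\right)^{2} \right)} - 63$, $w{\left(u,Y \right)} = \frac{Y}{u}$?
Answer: $\frac{206016}{136895} \approx 1.5049$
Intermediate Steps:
$p = 12$
$L{\left(q,z \right)} = q + q z$ ($L{\left(q,z \right)} = q z + q = q + q z$)
$V{\left(T \right)} = - \frac{204}{11}$ ($V{\left(T \right)} = -3 + \frac{\frac{\left(-3\right)^{2}}{11} - 63}{4} = -3 + \frac{9 \cdot \frac{1}{11} - 63}{4} = -3 + \frac{\frac{9}{11} - 63}{4} = -3 + \frac{1}{4} \left(- \frac{684}{11}\right) = -3 - \frac{171}{11} = - \frac{204}{11}$)
$\frac{37476 + V{\left(-71 \right)}}{23666 + L{\left(p,101 \right)}} = \frac{37476 - \frac{204}{11}}{23666 + 12 \left(1 + 101\right)} = \frac{412032}{11 \left(23666 + 12 \cdot 102\right)} = \frac{412032}{11 \left(23666 + 1224\right)} = \frac{412032}{11 \cdot 24890} = \frac{412032}{11} \cdot \frac{1}{24890} = \frac{206016}{136895}$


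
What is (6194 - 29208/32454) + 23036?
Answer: 158100202/5409 ≈ 29229.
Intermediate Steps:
(6194 - 29208/32454) + 23036 = (6194 - 29208*1/32454) + 23036 = (6194 - 4868/5409) + 23036 = 33498478/5409 + 23036 = 158100202/5409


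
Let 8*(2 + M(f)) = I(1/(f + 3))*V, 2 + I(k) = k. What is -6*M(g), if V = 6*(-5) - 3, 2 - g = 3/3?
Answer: -501/16 ≈ -31.313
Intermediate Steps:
g = 1 (g = 2 - 3/3 = 2 - 1*1 = 2 - 1 = 1)
I(k) = -2 + k
V = -33 (V = -30 - 3 = -33)
M(f) = 25/4 - 33/(8*(3 + f)) (M(f) = -2 + ((-2 + 1/(f + 3))*(-33))/8 = -2 + ((-2 + 1/(3 + f))*(-33))/8 = -2 + (66 - 33/(3 + f))/8 = -2 + (33/4 - 33/(8*(3 + f))) = 25/4 - 33/(8*(3 + f)))
-6*M(g) = -3*(117 + 50*1)/(4*(3 + 1)) = -3*(117 + 50)/(4*4) = -3*167/(4*4) = -6*167/32 = -501/16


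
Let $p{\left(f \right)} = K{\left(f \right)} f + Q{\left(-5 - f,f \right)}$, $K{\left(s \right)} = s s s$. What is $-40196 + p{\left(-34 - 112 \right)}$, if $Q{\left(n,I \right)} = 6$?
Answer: $454331666$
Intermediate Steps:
$K{\left(s \right)} = s^{3}$ ($K{\left(s \right)} = s^{2} s = s^{3}$)
$p{\left(f \right)} = 6 + f^{4}$ ($p{\left(f \right)} = f^{3} f + 6 = f^{4} + 6 = 6 + f^{4}$)
$-40196 + p{\left(-34 - 112 \right)} = -40196 + \left(6 + \left(-34 - 112\right)^{4}\right) = -40196 + \left(6 + \left(-146\right)^{4}\right) = -40196 + \left(6 + 454371856\right) = -40196 + 454371862 = 454331666$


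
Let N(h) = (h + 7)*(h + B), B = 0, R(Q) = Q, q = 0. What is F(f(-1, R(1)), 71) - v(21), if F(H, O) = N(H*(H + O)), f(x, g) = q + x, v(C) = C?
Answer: 4389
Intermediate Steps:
f(x, g) = x (f(x, g) = 0 + x = x)
N(h) = h*(7 + h) (N(h) = (h + 7)*(h + 0) = (7 + h)*h = h*(7 + h))
F(H, O) = H*(7 + H*(H + O))*(H + O) (F(H, O) = (H*(H + O))*(7 + H*(H + O)) = H*(7 + H*(H + O))*(H + O))
F(f(-1, R(1)), 71) - v(21) = -(7 - (-1 + 71))*(-1 + 71) - 1*21 = -1*(7 - 1*70)*70 - 21 = -1*(7 - 70)*70 - 21 = -1*(-63)*70 - 21 = 4410 - 21 = 4389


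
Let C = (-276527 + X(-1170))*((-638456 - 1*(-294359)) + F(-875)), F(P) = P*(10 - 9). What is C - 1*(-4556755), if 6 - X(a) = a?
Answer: 94992941927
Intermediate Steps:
X(a) = 6 - a
F(P) = P (F(P) = P*1 = P)
C = 94988385172 (C = (-276527 + (6 - 1*(-1170)))*((-638456 - 1*(-294359)) - 875) = (-276527 + (6 + 1170))*((-638456 + 294359) - 875) = (-276527 + 1176)*(-344097 - 875) = -275351*(-344972) = 94988385172)
C - 1*(-4556755) = 94988385172 - 1*(-4556755) = 94988385172 + 4556755 = 94992941927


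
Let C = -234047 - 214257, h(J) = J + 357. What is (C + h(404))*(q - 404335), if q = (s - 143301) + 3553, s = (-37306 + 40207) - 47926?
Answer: 263651161644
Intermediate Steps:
s = -45025 (s = 2901 - 47926 = -45025)
h(J) = 357 + J
C = -448304
q = -184773 (q = (-45025 - 143301) + 3553 = -188326 + 3553 = -184773)
(C + h(404))*(q - 404335) = (-448304 + (357 + 404))*(-184773 - 404335) = (-448304 + 761)*(-589108) = -447543*(-589108) = 263651161644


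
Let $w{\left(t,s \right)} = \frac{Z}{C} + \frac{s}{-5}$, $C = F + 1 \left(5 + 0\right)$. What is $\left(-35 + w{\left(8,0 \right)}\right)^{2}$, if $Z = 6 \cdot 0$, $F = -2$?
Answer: $1225$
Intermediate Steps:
$C = 3$ ($C = -2 + 1 \left(5 + 0\right) = -2 + 1 \cdot 5 = -2 + 5 = 3$)
$Z = 0$
$w{\left(t,s \right)} = - \frac{s}{5}$ ($w{\left(t,s \right)} = \frac{0}{3} + \frac{s}{-5} = 0 \cdot \frac{1}{3} + s \left(- \frac{1}{5}\right) = 0 - \frac{s}{5} = - \frac{s}{5}$)
$\left(-35 + w{\left(8,0 \right)}\right)^{2} = \left(-35 - 0\right)^{2} = \left(-35 + 0\right)^{2} = \left(-35\right)^{2} = 1225$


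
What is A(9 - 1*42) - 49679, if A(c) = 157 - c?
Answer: -49489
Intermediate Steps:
A(9 - 1*42) - 49679 = (157 - (9 - 1*42)) - 49679 = (157 - (9 - 42)) - 49679 = (157 - 1*(-33)) - 49679 = (157 + 33) - 49679 = 190 - 49679 = -49489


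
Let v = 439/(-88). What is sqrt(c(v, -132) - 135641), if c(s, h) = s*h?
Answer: I*sqrt(539930)/2 ≈ 367.4*I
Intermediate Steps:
v = -439/88 (v = 439*(-1/88) = -439/88 ≈ -4.9886)
c(s, h) = h*s
sqrt(c(v, -132) - 135641) = sqrt(-132*(-439/88) - 135641) = sqrt(1317/2 - 135641) = sqrt(-269965/2) = I*sqrt(539930)/2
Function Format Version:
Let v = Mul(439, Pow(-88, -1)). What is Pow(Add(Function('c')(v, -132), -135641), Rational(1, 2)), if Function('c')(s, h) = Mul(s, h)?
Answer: Mul(Rational(1, 2), I, Pow(539930, Rational(1, 2))) ≈ Mul(367.40, I)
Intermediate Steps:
v = Rational(-439, 88) (v = Mul(439, Rational(-1, 88)) = Rational(-439, 88) ≈ -4.9886)
Function('c')(s, h) = Mul(h, s)
Pow(Add(Function('c')(v, -132), -135641), Rational(1, 2)) = Pow(Add(Mul(-132, Rational(-439, 88)), -135641), Rational(1, 2)) = Pow(Add(Rational(1317, 2), -135641), Rational(1, 2)) = Pow(Rational(-269965, 2), Rational(1, 2)) = Mul(Rational(1, 2), I, Pow(539930, Rational(1, 2)))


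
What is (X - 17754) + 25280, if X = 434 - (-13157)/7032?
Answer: 55987877/7032 ≈ 7961.9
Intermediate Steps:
X = 3065045/7032 (X = 434 - (-13157)/7032 = 434 - 1*(-13157/7032) = 434 + 13157/7032 = 3065045/7032 ≈ 435.87)
(X - 17754) + 25280 = (3065045/7032 - 17754) + 25280 = -121781083/7032 + 25280 = 55987877/7032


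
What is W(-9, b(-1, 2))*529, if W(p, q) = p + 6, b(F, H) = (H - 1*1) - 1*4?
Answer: -1587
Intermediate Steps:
b(F, H) = -5 + H (b(F, H) = (H - 1) - 4 = (-1 + H) - 4 = -5 + H)
W(p, q) = 6 + p
W(-9, b(-1, 2))*529 = (6 - 9)*529 = -3*529 = -1587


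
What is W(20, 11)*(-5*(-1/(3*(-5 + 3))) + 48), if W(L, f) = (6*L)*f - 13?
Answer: 369881/6 ≈ 61647.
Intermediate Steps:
W(L, f) = -13 + 6*L*f (W(L, f) = 6*L*f - 13 = -13 + 6*L*f)
W(20, 11)*(-5*(-1/(3*(-5 + 3))) + 48) = (-13 + 6*20*11)*(-5*(-1/(3*(-5 + 3))) + 48) = (-13 + 1320)*(-5/((-2*(-3))) + 48) = 1307*(-5/6 + 48) = 1307*(-5*⅙ + 48) = 1307*(-⅚ + 48) = 1307*(283/6) = 369881/6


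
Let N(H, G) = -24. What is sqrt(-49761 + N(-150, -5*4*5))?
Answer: I*sqrt(49785) ≈ 223.13*I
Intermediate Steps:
sqrt(-49761 + N(-150, -5*4*5)) = sqrt(-49761 - 24) = sqrt(-49785) = I*sqrt(49785)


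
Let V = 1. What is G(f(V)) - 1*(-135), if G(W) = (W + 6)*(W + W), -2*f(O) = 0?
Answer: 135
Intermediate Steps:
f(O) = 0 (f(O) = -1/2*0 = 0)
G(W) = 2*W*(6 + W) (G(W) = (6 + W)*(2*W) = 2*W*(6 + W))
G(f(V)) - 1*(-135) = 2*0*(6 + 0) - 1*(-135) = 2*0*6 + 135 = 0 + 135 = 135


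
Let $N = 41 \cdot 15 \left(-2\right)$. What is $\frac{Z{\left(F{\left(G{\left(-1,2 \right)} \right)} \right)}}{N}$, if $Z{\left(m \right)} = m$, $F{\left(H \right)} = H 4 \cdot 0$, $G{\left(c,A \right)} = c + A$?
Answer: $0$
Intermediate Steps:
$G{\left(c,A \right)} = A + c$
$F{\left(H \right)} = 0$ ($F{\left(H \right)} = 4 H 0 = 0$)
$N = -1230$ ($N = 615 \left(-2\right) = -1230$)
$\frac{Z{\left(F{\left(G{\left(-1,2 \right)} \right)} \right)}}{N} = \frac{0}{-1230} = 0 \left(- \frac{1}{1230}\right) = 0$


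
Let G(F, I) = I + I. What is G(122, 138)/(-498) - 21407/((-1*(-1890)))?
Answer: -1863721/156870 ≈ -11.881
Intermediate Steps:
G(F, I) = 2*I
G(122, 138)/(-498) - 21407/((-1*(-1890))) = (2*138)/(-498) - 21407/((-1*(-1890))) = 276*(-1/498) - 21407/1890 = -46/83 - 21407*1/1890 = -46/83 - 21407/1890 = -1863721/156870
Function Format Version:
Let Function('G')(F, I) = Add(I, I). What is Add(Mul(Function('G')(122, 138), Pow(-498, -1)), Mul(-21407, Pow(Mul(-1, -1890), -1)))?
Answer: Rational(-1863721, 156870) ≈ -11.881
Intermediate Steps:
Function('G')(F, I) = Mul(2, I)
Add(Mul(Function('G')(122, 138), Pow(-498, -1)), Mul(-21407, Pow(Mul(-1, -1890), -1))) = Add(Mul(Mul(2, 138), Pow(-498, -1)), Mul(-21407, Pow(Mul(-1, -1890), -1))) = Add(Mul(276, Rational(-1, 498)), Mul(-21407, Pow(1890, -1))) = Add(Rational(-46, 83), Mul(-21407, Rational(1, 1890))) = Add(Rational(-46, 83), Rational(-21407, 1890)) = Rational(-1863721, 156870)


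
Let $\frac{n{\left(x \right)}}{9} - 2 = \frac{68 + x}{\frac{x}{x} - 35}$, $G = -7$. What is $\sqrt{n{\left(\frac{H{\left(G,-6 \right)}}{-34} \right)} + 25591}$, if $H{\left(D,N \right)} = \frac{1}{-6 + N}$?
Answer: $\frac{\sqrt{118332781}}{68} \approx 159.97$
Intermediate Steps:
$n{\left(x \right)} = - \frac{9 x}{34}$ ($n{\left(x \right)} = 18 + 9 \frac{68 + x}{\frac{x}{x} - 35} = 18 + 9 \frac{68 + x}{1 - 35} = 18 + 9 \frac{68 + x}{-34} = 18 + 9 \left(68 + x\right) \left(- \frac{1}{34}\right) = 18 + 9 \left(-2 - \frac{x}{34}\right) = 18 - \left(18 + \frac{9 x}{34}\right) = - \frac{9 x}{34}$)
$\sqrt{n{\left(\frac{H{\left(G,-6 \right)}}{-34} \right)} + 25591} = \sqrt{- \frac{9 \frac{1}{\left(-6 - 6\right) \left(-34\right)}}{34} + 25591} = \sqrt{- \frac{9 \frac{1}{-12} \left(- \frac{1}{34}\right)}{34} + 25591} = \sqrt{- \frac{9 \left(\left(- \frac{1}{12}\right) \left(- \frac{1}{34}\right)\right)}{34} + 25591} = \sqrt{\left(- \frac{9}{34}\right) \frac{1}{408} + 25591} = \sqrt{- \frac{3}{4624} + 25591} = \sqrt{\frac{118332781}{4624}} = \frac{\sqrt{118332781}}{68}$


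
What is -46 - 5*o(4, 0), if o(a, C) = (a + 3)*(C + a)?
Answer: -186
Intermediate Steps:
o(a, C) = (3 + a)*(C + a)
-46 - 5*o(4, 0) = -46 - 5*(4² + 3*0 + 3*4 + 0*4) = -46 - 5*(16 + 0 + 12 + 0) = -46 - 5*28 = -46 - 140 = -186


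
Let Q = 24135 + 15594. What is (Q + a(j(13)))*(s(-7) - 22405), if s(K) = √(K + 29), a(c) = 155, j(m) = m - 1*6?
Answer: -893601020 + 39884*√22 ≈ -8.9341e+8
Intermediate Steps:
j(m) = -6 + m (j(m) = m - 6 = -6 + m)
s(K) = √(29 + K)
Q = 39729
(Q + a(j(13)))*(s(-7) - 22405) = (39729 + 155)*(√(29 - 7) - 22405) = 39884*(√22 - 22405) = 39884*(-22405 + √22) = -893601020 + 39884*√22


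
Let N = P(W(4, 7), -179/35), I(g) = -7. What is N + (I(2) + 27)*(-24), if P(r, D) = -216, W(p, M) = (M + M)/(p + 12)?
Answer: -696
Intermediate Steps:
W(p, M) = 2*M/(12 + p) (W(p, M) = (2*M)/(12 + p) = 2*M/(12 + p))
N = -216
N + (I(2) + 27)*(-24) = -216 + (-7 + 27)*(-24) = -216 + 20*(-24) = -216 - 480 = -696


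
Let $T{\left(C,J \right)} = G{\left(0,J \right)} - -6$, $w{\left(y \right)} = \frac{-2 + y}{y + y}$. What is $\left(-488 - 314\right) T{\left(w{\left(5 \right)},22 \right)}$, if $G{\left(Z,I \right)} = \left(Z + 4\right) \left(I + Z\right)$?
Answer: $-75388$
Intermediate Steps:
$G{\left(Z,I \right)} = \left(4 + Z\right) \left(I + Z\right)$
$w{\left(y \right)} = \frac{-2 + y}{2 y}$
$T{\left(C,J \right)} = 6 + 4 J$ ($T{\left(C,J \right)} = \left(0^{2} + 4 J + 4 \cdot 0 + J 0\right) - -6 = \left(0 + 4 J + 0 + 0\right) + 6 = 4 J + 6 = 6 + 4 J$)
$\left(-488 - 314\right) T{\left(w{\left(5 \right)},22 \right)} = \left(-488 - 314\right) \left(6 + 4 \cdot 22\right) = - 802 \left(6 + 88\right) = \left(-802\right) 94 = -75388$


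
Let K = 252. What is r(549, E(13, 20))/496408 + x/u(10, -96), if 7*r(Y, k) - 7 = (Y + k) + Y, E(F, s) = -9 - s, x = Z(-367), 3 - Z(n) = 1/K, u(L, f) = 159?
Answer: 47618383/2486259468 ≈ 0.019153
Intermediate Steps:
Z(n) = 755/252 (Z(n) = 3 - 1/252 = 755/252)
x = 755/252 ≈ 2.9960
r(Y, k) = 1 + k/7 + 2*Y/7 (r(Y, k) = 1 + ((Y + k) + Y)/7 = 1 + (k + 2*Y)/7 = 1 + (k/7 + 2*Y/7) = 1 + k/7 + 2*Y/7)
r(549, E(13, 20))/496408 + x/u(10, -96) = (1 + (-9 - 1*20)/7 + (2/7)*549)/496408 + (755/252)/159 = (1 + (-9 - 20)/7 + 1098/7)*(1/496408) + (755/252)*(1/159) = (1 + (⅐)*(-29) + 1098/7)*(1/496408) + 755/40068 = (1 - 29/7 + 1098/7)*(1/496408) + 755/40068 = (1076/7)*(1/496408) + 755/40068 = 269/868714 + 755/40068 = 47618383/2486259468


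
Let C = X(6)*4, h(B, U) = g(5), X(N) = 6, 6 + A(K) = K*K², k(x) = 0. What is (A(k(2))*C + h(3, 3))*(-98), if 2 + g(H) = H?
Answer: 13818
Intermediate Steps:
A(K) = -6 + K³ (A(K) = -6 + K*K² = -6 + K³)
g(H) = -2 + H
h(B, U) = 3 (h(B, U) = -2 + 5 = 3)
C = 24 (C = 6*4 = 24)
(A(k(2))*C + h(3, 3))*(-98) = ((-6 + 0³)*24 + 3)*(-98) = ((-6 + 0)*24 + 3)*(-98) = (-6*24 + 3)*(-98) = (-144 + 3)*(-98) = -141*(-98) = 13818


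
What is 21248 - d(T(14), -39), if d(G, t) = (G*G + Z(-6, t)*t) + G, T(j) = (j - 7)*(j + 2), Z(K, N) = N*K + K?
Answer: 17484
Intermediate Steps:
Z(K, N) = K + K*N (Z(K, N) = K*N + K = K + K*N)
T(j) = (-7 + j)*(2 + j)
d(G, t) = G + G² + t*(-6 - 6*t) (d(G, t) = (G*G + (-6*(1 + t))*t) + G = (G² + (-6 - 6*t)*t) + G = (G² + t*(-6 - 6*t)) + G = G + G² + t*(-6 - 6*t))
21248 - d(T(14), -39) = 21248 - ((-14 + 14² - 5*14) + (-14 + 14² - 5*14)² - 6*(-39)*(1 - 39)) = 21248 - ((-14 + 196 - 70) + (-14 + 196 - 70)² - 6*(-39)*(-38)) = 21248 - (112 + 112² - 8892) = 21248 - (112 + 12544 - 8892) = 21248 - 1*3764 = 21248 - 3764 = 17484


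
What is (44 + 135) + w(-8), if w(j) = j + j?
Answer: 163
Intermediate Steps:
w(j) = 2*j
(44 + 135) + w(-8) = (44 + 135) + 2*(-8) = 179 - 16 = 163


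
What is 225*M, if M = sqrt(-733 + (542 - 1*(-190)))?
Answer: 225*I ≈ 225.0*I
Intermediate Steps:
M = I (M = sqrt(-733 + (542 + 190)) = sqrt(-733 + 732) = sqrt(-1) = I ≈ 1.0*I)
225*M = 225*I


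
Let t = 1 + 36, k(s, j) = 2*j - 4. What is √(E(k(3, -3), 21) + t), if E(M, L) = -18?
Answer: √19 ≈ 4.3589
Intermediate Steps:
k(s, j) = -4 + 2*j
t = 37
√(E(k(3, -3), 21) + t) = √(-18 + 37) = √19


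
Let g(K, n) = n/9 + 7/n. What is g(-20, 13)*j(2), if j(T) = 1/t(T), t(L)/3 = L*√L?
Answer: 58*√2/351 ≈ 0.23369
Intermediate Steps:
t(L) = 3*L^(3/2) (t(L) = 3*(L*√L) = 3*L^(3/2))
g(K, n) = 7/n + n/9 (g(K, n) = n*(⅑) + 7/n = n/9 + 7/n = 7/n + n/9)
j(T) = 1/(3*T^(3/2))
g(-20, 13)*j(2) = (7/13 + (⅑)*13)*(1/(3*2^(3/2))) = (7*(1/13) + 13/9)*((√2/4)/3) = (7/13 + 13/9)*(√2/12) = 232*(√2/12)/117 = 58*√2/351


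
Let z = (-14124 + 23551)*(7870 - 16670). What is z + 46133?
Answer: -82911467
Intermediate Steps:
z = -82957600 (z = 9427*(-8800) = -82957600)
z + 46133 = -82957600 + 46133 = -82911467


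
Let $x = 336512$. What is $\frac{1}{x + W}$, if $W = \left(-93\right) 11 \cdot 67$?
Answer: $\frac{1}{267971} \approx 3.7317 \cdot 10^{-6}$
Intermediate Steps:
$W = -68541$ ($W = \left(-1023\right) 67 = -68541$)
$\frac{1}{x + W} = \frac{1}{336512 - 68541} = \frac{1}{267971}$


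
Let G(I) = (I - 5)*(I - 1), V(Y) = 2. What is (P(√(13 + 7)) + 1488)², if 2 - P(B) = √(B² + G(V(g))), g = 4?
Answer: (1490 - √17)² ≈ 2.2078e+6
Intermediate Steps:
G(I) = (-1 + I)*(-5 + I) (G(I) = (-5 + I)*(-1 + I) = (-1 + I)*(-5 + I))
P(B) = 2 - √(-3 + B²) (P(B) = 2 - √(B² + (5 + 2² - 6*2)) = 2 - √(B² + (5 + 4 - 12)) = 2 - √(B² - 3) = 2 - √(-3 + B²))
(P(√(13 + 7)) + 1488)² = ((2 - √(-3 + (√(13 + 7))²)) + 1488)² = ((2 - √(-3 + (√20)²)) + 1488)² = ((2 - √(-3 + (2*√5)²)) + 1488)² = ((2 - √(-3 + 20)) + 1488)² = ((2 - √17) + 1488)² = (1490 - √17)²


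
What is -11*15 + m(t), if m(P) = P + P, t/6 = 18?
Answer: 51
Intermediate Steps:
t = 108 (t = 6*18 = 108)
m(P) = 2*P
-11*15 + m(t) = -11*15 + 2*108 = -165 + 216 = 51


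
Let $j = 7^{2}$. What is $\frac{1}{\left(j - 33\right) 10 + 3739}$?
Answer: $\frac{1}{3899} \approx 0.00025648$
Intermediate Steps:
$j = 49$
$\frac{1}{\left(j - 33\right) 10 + 3739} = \frac{1}{\left(49 - 33\right) 10 + 3739} = \frac{1}{16 \cdot 10 + 3739} = \frac{1}{160 + 3739} = \frac{1}{3899}$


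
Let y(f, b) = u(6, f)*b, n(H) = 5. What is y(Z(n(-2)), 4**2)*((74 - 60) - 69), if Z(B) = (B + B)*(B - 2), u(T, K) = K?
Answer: -26400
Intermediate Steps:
Z(B) = 2*B*(-2 + B) (Z(B) = (2*B)*(-2 + B) = 2*B*(-2 + B))
y(f, b) = b*f (y(f, b) = f*b = b*f)
y(Z(n(-2)), 4**2)*((74 - 60) - 69) = (4**2*(2*5*(-2 + 5)))*((74 - 60) - 69) = (16*(2*5*3))*(14 - 69) = (16*30)*(-55) = 480*(-55) = -26400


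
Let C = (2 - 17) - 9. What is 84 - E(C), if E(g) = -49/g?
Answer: 1967/24 ≈ 81.958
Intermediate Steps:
C = -24 (C = -15 - 9 = -24)
84 - E(C) = 84 - (-49)/(-24) = 84 - (-49)*(-1)/24 = 84 - 1*49/24 = 84 - 49/24 = 1967/24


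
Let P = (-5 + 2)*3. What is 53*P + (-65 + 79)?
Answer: -463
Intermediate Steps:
P = -9 (P = -3*3 = -9)
53*P + (-65 + 79) = 53*(-9) + (-65 + 79) = -477 + 14 = -463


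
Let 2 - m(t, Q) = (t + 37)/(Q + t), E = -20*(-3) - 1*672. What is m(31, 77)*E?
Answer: -2516/3 ≈ -838.67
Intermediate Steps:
E = -612 (E = 60 - 672 = -612)
m(t, Q) = 2 - (37 + t)/(Q + t) (m(t, Q) = 2 - (t + 37)/(Q + t) = 2 - (37 + t)/(Q + t))
m(31, 77)*E = ((-37 + 31 + 2*77)/(77 + 31))*(-612) = ((-37 + 31 + 154)/108)*(-612) = ((1/108)*148)*(-612) = (37/27)*(-612) = -2516/3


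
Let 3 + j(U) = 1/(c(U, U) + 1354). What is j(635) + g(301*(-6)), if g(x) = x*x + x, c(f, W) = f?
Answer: 6483795904/1989 ≈ 3.2598e+6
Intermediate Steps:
j(U) = -3 + 1/(1354 + U) (j(U) = -3 + 1/(U + 1354) = -3 + 1/(1354 + U))
g(x) = x + x² (g(x) = x² + x = x + x²)
j(635) + g(301*(-6)) = (-4061 - 3*635)/(1354 + 635) + (301*(-6))*(1 + 301*(-6)) = (-4061 - 1905)/1989 - 1806*(1 - 1806) = (1/1989)*(-5966) - 1806*(-1805) = -5966/1989 + 3259830 = 6483795904/1989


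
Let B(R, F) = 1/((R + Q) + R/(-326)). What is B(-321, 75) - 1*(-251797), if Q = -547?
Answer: 71169666333/282647 ≈ 2.5180e+5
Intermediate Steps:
B(R, F) = 1/(-547 + 325*R/326) (B(R, F) = 1/((R - 547) + R/(-326)) = 1/((-547 + R) + R*(-1/326)) = 1/((-547 + R) - R/326) = 1/(-547 + 325*R/326))
B(-321, 75) - 1*(-251797) = 326/(-178322 + 325*(-321)) - 1*(-251797) = 326/(-178322 - 104325) + 251797 = 326/(-282647) + 251797 = 326*(-1/282647) + 251797 = -326/282647 + 251797 = 71169666333/282647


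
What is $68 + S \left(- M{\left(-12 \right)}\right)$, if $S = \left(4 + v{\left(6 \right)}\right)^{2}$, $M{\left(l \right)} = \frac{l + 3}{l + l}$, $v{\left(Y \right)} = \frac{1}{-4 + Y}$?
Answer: $\frac{1933}{32} \approx 60.406$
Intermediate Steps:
$M{\left(l \right)} = \frac{3 + l}{2 l}$
$S = \frac{81}{4}$ ($S = \left(4 + \frac{1}{-4 + 6}\right)^{2} = \left(4 + \frac{1}{2}\right)^{2} = \left(\frac{9}{2}\right)^{2} = \frac{81}{4} \approx 20.25$)
$68 + S \left(- M{\left(-12 \right)}\right) = 68 + \frac{81 \left(- \frac{3 - 12}{2 \left(-12\right)}\right)}{4} = 68 + \frac{81 \left(- \frac{\left(-1\right) \left(-9\right)}{2 \cdot 12}\right)}{4} = 68 + \frac{81 \left(\left(-1\right) \frac{3}{8}\right)}{4} = 68 + \frac{81}{4} \left(- \frac{3}{8}\right) = 68 - \frac{243}{32} = \frac{1933}{32}$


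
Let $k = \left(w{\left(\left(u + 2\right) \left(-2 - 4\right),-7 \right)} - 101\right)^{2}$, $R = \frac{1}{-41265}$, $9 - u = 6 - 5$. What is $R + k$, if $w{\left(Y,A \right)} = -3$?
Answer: $\frac{446322239}{41265} \approx 10816.0$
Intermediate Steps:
$u = 8$ ($u = 9 - \left(6 - 5\right) = 9 - 1 = 8$)
$R = - \frac{1}{41265} \approx -2.4234 \cdot 10^{-5}$
$k = 10816$ ($k = \left(-3 - 101\right)^{2} = \left(-104\right)^{2} = 10816$)
$R + k = - \frac{1}{41265} + 10816 = \frac{446322239}{41265}$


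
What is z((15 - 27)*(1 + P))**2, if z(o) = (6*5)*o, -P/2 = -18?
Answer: 177422400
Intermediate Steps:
P = 36 (P = -2*(-18) = 36)
z(o) = 30*o
z((15 - 27)*(1 + P))**2 = (30*((15 - 27)*(1 + 36)))**2 = (30*(-12*37))**2 = (30*(-444))**2 = (-13320)**2 = 177422400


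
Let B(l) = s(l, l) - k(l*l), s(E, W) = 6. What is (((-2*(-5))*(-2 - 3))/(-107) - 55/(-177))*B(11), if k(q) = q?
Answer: -1694525/18939 ≈ -89.473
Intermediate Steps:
B(l) = 6 - l² (B(l) = 6 - l*l = 6 - l²)
(((-2*(-5))*(-2 - 3))/(-107) - 55/(-177))*B(11) = (((-2*(-5))*(-2 - 3))/(-107) - 55/(-177))*(6 - 1*11²) = ((10*(-5))*(-1/107) - 55*(-1/177))*(6 - 1*121) = (-50*(-1/107) + 55/177)*(6 - 121) = (50/107 + 55/177)*(-115) = (14735/18939)*(-115) = -1694525/18939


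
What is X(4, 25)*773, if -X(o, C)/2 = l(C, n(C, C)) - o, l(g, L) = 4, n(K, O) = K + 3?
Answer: 0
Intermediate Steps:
n(K, O) = 3 + K
X(o, C) = -8 + 2*o (X(o, C) = -2*(4 - o) = -8 + 2*o)
X(4, 25)*773 = (-8 + 2*4)*773 = (-8 + 8)*773 = 0*773 = 0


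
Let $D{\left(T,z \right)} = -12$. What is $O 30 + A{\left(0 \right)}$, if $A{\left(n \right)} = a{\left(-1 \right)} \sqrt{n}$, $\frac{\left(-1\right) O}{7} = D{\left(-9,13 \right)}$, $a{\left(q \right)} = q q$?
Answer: $2520$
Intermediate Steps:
$a{\left(q \right)} = q^{2}$
$O = 84$ ($O = \left(-7\right) \left(-12\right) = 84$)
$A{\left(n \right)} = \sqrt{n}$ ($A{\left(n \right)} = \left(-1\right)^{2} \sqrt{n} = 1 \sqrt{n} = \sqrt{n}$)
$O 30 + A{\left(0 \right)} = 84 \cdot 30 + \sqrt{0} = 2520 + 0 = 2520$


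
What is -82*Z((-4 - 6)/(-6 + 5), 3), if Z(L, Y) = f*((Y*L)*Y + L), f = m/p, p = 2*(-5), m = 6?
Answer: 4920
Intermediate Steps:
p = -10
f = -⅗ (f = 6/(-10) = 6*(-⅒) = -⅗ ≈ -0.60000)
Z(L, Y) = -3*L/5 - 3*L*Y²/5 (Z(L, Y) = -3*((Y*L)*Y + L)/5 = -3*((L*Y)*Y + L)/5 = -3*(L*Y² + L)/5 = -3*(L + L*Y²)/5 = -3*L/5 - 3*L*Y²/5)
-82*Z((-4 - 6)/(-6 + 5), 3) = -(-246)*(-4 - 6)/(-6 + 5)*(1 + 3²)/5 = -(-246)*(-10/(-1))*(1 + 9)/5 = -(-246)*(-10*(-1))*10/5 = -(-246)*10*10/5 = -82*(-60) = 4920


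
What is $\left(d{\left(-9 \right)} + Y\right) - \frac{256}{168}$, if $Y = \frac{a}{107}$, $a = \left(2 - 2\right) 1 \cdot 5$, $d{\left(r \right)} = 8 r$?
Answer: $- \frac{1544}{21} \approx -73.524$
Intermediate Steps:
$a = 0$ ($a = 0 \cdot 5 = 0$)
$Y = 0$ ($Y = \frac{0}{107} = 0 \cdot \frac{1}{107} = 0$)
$\left(d{\left(-9 \right)} + Y\right) - \frac{256}{168} = \left(8 \left(-9\right) + 0\right) - \frac{256}{168} = \left(-72 + 0\right) - \frac{32}{21} = -72 - \frac{32}{21} = - \frac{1544}{21}$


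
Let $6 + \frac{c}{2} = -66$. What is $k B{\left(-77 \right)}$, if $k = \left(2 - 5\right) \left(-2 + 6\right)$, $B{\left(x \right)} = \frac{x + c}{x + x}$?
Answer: $- \frac{1326}{77} \approx -17.221$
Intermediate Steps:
$c = -144$ ($c = -12 + 2 \left(-66\right) = -12 - 132 = -144$)
$B{\left(x \right)} = \frac{-144 + x}{2 x}$ ($B{\left(x \right)} = \frac{x - 144}{x + x} = \frac{-144 + x}{2 x}$)
$k = -12$ ($k = \left(-3\right) 4 = -12$)
$k B{\left(-77 \right)} = - 12 \frac{-144 - 77}{2 \left(-77\right)} = - 12 \cdot \frac{1}{2} \left(- \frac{1}{77}\right) \left(-221\right) = \left(-12\right) \frac{221}{154} = - \frac{1326}{77}$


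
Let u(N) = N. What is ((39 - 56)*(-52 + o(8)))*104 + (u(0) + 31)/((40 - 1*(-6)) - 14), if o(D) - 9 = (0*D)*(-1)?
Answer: 2432799/32 ≈ 76025.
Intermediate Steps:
o(D) = 9 (o(D) = 9 + (0*D)*(-1) = 9 + 0*(-1) = 9 + 0 = 9)
((39 - 56)*(-52 + o(8)))*104 + (u(0) + 31)/((40 - 1*(-6)) - 14) = ((39 - 56)*(-52 + 9))*104 + (0 + 31)/((40 - 1*(-6)) - 14) = -17*(-43)*104 + 31/((40 + 6) - 14) = 731*104 + 31/(46 - 14) = 76024 + 31/32 = 2432799/32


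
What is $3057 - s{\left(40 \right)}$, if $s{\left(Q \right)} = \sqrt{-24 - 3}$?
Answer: $3057 - 3 i \sqrt{3} \approx 3057.0 - 5.1962 i$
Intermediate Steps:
$s{\left(Q \right)} = 3 i \sqrt{3}$ ($s{\left(Q \right)} = \sqrt{-27} = 3 i \sqrt{3}$)
$3057 - s{\left(40 \right)} = 3057 - 3 i \sqrt{3}$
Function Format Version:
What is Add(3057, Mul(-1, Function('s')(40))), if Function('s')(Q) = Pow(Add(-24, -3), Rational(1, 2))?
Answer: Add(3057, Mul(-3, I, Pow(3, Rational(1, 2)))) ≈ Add(3057.0, Mul(-5.1962, I))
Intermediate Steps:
Function('s')(Q) = Mul(3, I, Pow(3, Rational(1, 2))) (Function('s')(Q) = Pow(-27, Rational(1, 2)) = Mul(3, I, Pow(3, Rational(1, 2))))
Add(3057, Mul(-1, Function('s')(40))) = Add(3057, Mul(-1, Mul(3, I, Pow(3, Rational(1, 2))))) = Add(3057, Mul(-3, I, Pow(3, Rational(1, 2))))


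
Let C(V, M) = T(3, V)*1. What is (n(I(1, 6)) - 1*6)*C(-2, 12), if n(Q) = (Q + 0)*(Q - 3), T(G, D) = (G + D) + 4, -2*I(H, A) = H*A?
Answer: 60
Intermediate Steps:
I(H, A) = -A*H/2 (I(H, A) = -H*A/2 = -A*H/2)
T(G, D) = 4 + D + G (T(G, D) = (D + G) + 4 = 4 + D + G)
C(V, M) = 7 + V (C(V, M) = (4 + V + 3)*1 = (7 + V)*1 = 7 + V)
n(Q) = Q*(-3 + Q)
(n(I(1, 6)) - 1*6)*C(-2, 12) = ((-1/2*6*1)*(-3 - 1/2*6*1) - 1*6)*(7 - 2) = (-3*(-3 - 3) - 6)*5 = (-3*(-6) - 6)*5 = (18 - 6)*5 = 12*5 = 60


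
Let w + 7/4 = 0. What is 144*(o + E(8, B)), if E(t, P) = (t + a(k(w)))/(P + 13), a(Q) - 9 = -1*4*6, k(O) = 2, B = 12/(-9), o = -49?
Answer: -35712/5 ≈ -7142.4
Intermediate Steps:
w = -7/4 (w = -7/4 + 0 = -7/4 ≈ -1.7500)
B = -4/3 (B = 12*(-⅑) = -4/3 ≈ -1.3333)
a(Q) = -15 (a(Q) = 9 - 1*4*6 = 9 - 4*6 = 9 - 24 = -15)
E(t, P) = (-15 + t)/(13 + P) (E(t, P) = (t - 15)/(P + 13) = (-15 + t)/(13 + P))
144*(o + E(8, B)) = 144*(-49 + (-15 + 8)/(13 - 4/3)) = 144*(-49 - 7/(35/3)) = 144*(-49 + (3/35)*(-7)) = 144*(-49 - ⅗) = 144*(-248/5) = -35712/5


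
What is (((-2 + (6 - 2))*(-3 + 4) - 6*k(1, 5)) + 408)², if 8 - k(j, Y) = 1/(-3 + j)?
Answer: 128881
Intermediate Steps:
k(j, Y) = 8 - 1/(-3 + j)
(((-2 + (6 - 2))*(-3 + 4) - 6*k(1, 5)) + 408)² = (((-2 + (6 - 2))*(-3 + 4) - 6*(-25 + 8*1)/(-3 + 1)) + 408)² = (((-2 + 4)*1 - 6*(-25 + 8)/(-2)) + 408)² = ((2*1 - (-3)*(-17)) + 408)² = ((2 - 6*17/2) + 408)² = ((2 - 51) + 408)² = (-49 + 408)² = 359² = 128881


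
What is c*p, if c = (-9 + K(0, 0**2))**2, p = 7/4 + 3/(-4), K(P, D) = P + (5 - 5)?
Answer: 81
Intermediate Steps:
K(P, D) = P (K(P, D) = P + 0 = P)
p = 1 (p = 7*(1/4) + 3*(-1/4) = 7/4 - 3/4 = 1)
c = 81 (c = (-9 + 0)**2 = (-9)**2 = 81)
c*p = 81*1 = 81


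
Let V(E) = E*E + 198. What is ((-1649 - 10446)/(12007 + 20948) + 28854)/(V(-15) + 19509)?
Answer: 190174295/131371812 ≈ 1.4476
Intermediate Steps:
V(E) = 198 + E² (V(E) = E² + 198 = 198 + E²)
((-1649 - 10446)/(12007 + 20948) + 28854)/(V(-15) + 19509) = ((-1649 - 10446)/(12007 + 20948) + 28854)/((198 + (-15)²) + 19509) = (-12095/32955 + 28854)/((198 + 225) + 19509) = (-12095*1/32955 + 28854)/(423 + 19509) = (-2419/6591 + 28854)/19932 = (190174295/6591)*(1/19932) = 190174295/131371812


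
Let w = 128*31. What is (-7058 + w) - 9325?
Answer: -12415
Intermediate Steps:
w = 3968
(-7058 + w) - 9325 = (-7058 + 3968) - 9325 = -3090 - 9325 = -12415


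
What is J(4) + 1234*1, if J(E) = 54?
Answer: 1288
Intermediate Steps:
J(4) + 1234*1 = 54 + 1234*1 = 54 + 1234 = 1288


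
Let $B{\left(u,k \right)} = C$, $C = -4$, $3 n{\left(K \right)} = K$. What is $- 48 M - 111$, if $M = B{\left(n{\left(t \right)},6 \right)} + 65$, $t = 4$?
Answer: $-3039$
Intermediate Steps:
$n{\left(K \right)} = \frac{K}{3}$
$B{\left(u,k \right)} = -4$
$M = 61$ ($M = -4 + 65 = 61$)
$- 48 M - 111 = \left(-48\right) 61 - 111 = -2928 - 111 = -3039$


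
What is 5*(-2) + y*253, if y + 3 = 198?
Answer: 49325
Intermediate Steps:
y = 195 (y = -3 + 198 = 195)
5*(-2) + y*253 = 5*(-2) + 195*253 = -10 + 49335 = 49325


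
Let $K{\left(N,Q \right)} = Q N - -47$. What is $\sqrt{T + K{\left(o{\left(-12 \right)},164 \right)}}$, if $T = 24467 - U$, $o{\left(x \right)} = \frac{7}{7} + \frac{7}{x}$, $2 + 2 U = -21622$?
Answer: $\frac{7 \sqrt{6501}}{3} \approx 188.13$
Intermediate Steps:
$U = -10812$ ($U = -1 + \frac{1}{2} \left(-21622\right) = -1 - 10811 = -10812$)
$o{\left(x \right)} = 1 + \frac{7}{x}$ ($o{\left(x \right)} = 7 \cdot \frac{1}{7} + \frac{7}{x} = 1 + \frac{7}{x}$)
$K{\left(N,Q \right)} = 47 + N Q$ ($K{\left(N,Q \right)} = N Q + 47 = 47 + N Q$)
$T = 35279$ ($T = 24467 - -10812 = 24467 + 10812 = 35279$)
$\sqrt{T + K{\left(o{\left(-12 \right)},164 \right)}} = \sqrt{35279 + \left(47 + \frac{7 - 12}{-12} \cdot 164\right)} = \sqrt{35279 + \left(47 + \left(- \frac{1}{12}\right) \left(-5\right) 164\right)} = \sqrt{35279 + \left(47 + \frac{5}{12} \cdot 164\right)} = \sqrt{35279 + \left(47 + \frac{205}{3}\right)} = \sqrt{35279 + \frac{346}{3}} = \sqrt{\frac{106183}{3}} = \frac{7 \sqrt{6501}}{3}$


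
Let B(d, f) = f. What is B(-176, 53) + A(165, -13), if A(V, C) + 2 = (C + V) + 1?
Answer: 204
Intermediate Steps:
A(V, C) = -1 + C + V (A(V, C) = -2 + ((C + V) + 1) = -2 + (1 + C + V) = -1 + C + V)
B(-176, 53) + A(165, -13) = 53 + (-1 - 13 + 165) = 53 + 151 = 204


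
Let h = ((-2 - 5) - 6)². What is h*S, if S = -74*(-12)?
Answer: 150072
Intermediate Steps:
S = 888
h = 169 (h = (-7 - 6)² = (-13)² = 169)
h*S = 169*888 = 150072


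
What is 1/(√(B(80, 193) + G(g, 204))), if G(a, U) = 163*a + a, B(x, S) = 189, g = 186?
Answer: √30693/30693 ≈ 0.0057079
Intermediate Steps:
G(a, U) = 164*a
1/(√(B(80, 193) + G(g, 204))) = 1/(√(189 + 164*186)) = 1/(√(189 + 30504)) = 1/(√30693) = √30693/30693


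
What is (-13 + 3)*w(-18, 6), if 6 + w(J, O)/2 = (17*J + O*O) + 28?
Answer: 4960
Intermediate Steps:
w(J, O) = 44 + 2*O**2 + 34*J (w(J, O) = -12 + 2*((17*J + O*O) + 28) = -12 + 2*((17*J + O**2) + 28) = -12 + 2*((O**2 + 17*J) + 28) = -12 + 2*(28 + O**2 + 17*J) = -12 + (56 + 2*O**2 + 34*J) = 44 + 2*O**2 + 34*J)
(-13 + 3)*w(-18, 6) = (-13 + 3)*(44 + 2*6**2 + 34*(-18)) = -10*(44 + 2*36 - 612) = -10*(44 + 72 - 612) = -10*(-496) = 4960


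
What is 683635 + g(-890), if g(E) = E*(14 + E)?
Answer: 1463275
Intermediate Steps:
683635 + g(-890) = 683635 - 890*(14 - 890) = 683635 - 890*(-876) = 683635 + 779640 = 1463275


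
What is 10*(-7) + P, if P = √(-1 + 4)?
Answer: -70 + √3 ≈ -68.268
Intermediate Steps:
P = √3 ≈ 1.7320
10*(-7) + P = 10*(-7) + √3 = -70 + √3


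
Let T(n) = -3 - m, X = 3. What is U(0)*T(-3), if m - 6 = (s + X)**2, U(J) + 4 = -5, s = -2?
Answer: 90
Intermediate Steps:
U(J) = -9 (U(J) = -4 - 5 = -9)
m = 7 (m = 6 + (-2 + 3)**2 = 6 + 1**2 = 6 + 1 = 7)
T(n) = -10 (T(n) = -3 - 1*7 = -3 - 7 = -10)
U(0)*T(-3) = -9*(-10) = 90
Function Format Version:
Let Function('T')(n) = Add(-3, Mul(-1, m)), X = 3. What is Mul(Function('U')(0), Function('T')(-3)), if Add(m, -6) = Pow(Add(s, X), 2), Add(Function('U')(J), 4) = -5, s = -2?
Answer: 90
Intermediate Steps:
Function('U')(J) = -9 (Function('U')(J) = Add(-4, -5) = -9)
m = 7 (m = Add(6, Pow(Add(-2, 3), 2)) = Add(6, Pow(1, 2)) = Add(6, 1) = 7)
Function('T')(n) = -10 (Function('T')(n) = Add(-3, Mul(-1, 7)) = Add(-3, -7) = -10)
Mul(Function('U')(0), Function('T')(-3)) = Mul(-9, -10) = 90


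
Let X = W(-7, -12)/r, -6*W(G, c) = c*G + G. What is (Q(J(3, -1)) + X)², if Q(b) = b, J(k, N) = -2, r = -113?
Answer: 1635841/459684 ≈ 3.5586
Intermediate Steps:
W(G, c) = -G/6 - G*c/6 (W(G, c) = -(c*G + G)/6 = -(G*c + G)/6 = -(G + G*c)/6 = -G/6 - G*c/6)
X = 77/678 (X = -⅙*(-7)*(1 - 12)/(-113) = -⅙*(-7)*(-11)*(-1/113) = -77/6*(-1/113) = 77/678 ≈ 0.11357)
(Q(J(3, -1)) + X)² = (-2 + 77/678)² = (-1279/678)² = 1635841/459684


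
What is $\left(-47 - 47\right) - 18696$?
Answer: $-18790$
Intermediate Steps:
$\left(-47 - 47\right) - 18696 = -94 - 18696 = -18790$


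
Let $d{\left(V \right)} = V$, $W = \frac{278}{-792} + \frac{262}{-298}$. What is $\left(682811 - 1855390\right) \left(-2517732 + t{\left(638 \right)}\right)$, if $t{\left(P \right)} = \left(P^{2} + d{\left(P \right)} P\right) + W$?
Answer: $\frac{117869849237387377}{59004} \approx 1.9977 \cdot 10^{12}$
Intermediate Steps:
$W = - \frac{72587}{59004}$ ($W = 278 \left(- \frac{1}{792}\right) + 262 \left(- \frac{1}{298}\right) = - \frac{139}{396} - \frac{131}{149} = - \frac{72587}{59004} \approx -1.2302$)
$t{\left(P \right)} = - \frac{72587}{59004} + 2 P^{2}$ ($t{\left(P \right)} = \left(P^{2} + P P\right) - \frac{72587}{59004} = \left(P^{2} + P^{2}\right) - \frac{72587}{59004} = 2 P^{2} - \frac{72587}{59004} = - \frac{72587}{59004} + 2 P^{2}$)
$\left(682811 - 1855390\right) \left(-2517732 + t{\left(638 \right)}\right) = \left(682811 - 1855390\right) \left(-2517732 - \left(\frac{72587}{59004} - 2 \cdot 638^{2}\right)\right) = - 1172579 \left(-2517732 + \left(- \frac{72587}{59004} + 2 \cdot 407044\right)\right) = - 1172579 \left(-2517732 + \left(- \frac{72587}{59004} + 814088\right)\right) = - 1172579 \left(-2517732 + \frac{48034375765}{59004}\right) = \left(-1172579\right) \left(- \frac{100521883163}{59004}\right) = \frac{117869849237387377}{59004}$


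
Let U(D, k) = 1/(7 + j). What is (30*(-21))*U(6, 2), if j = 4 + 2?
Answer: -630/13 ≈ -48.462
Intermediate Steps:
j = 6
U(D, k) = 1/13 (U(D, k) = 1/(7 + 6) = 1/13)
(30*(-21))*U(6, 2) = (30*(-21))*(1/13) = -630*1/13 = -630/13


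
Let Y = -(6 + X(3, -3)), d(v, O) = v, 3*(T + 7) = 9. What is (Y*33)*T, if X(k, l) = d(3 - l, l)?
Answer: 1584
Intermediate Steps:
T = -4 (T = -7 + (⅓)*9 = -7 + 3 = -4)
X(k, l) = 3 - l
Y = -12 (Y = -(6 + (3 - 1*(-3))) = -(6 + (3 + 3)) = -(6 + 6) = -1*12 = -12)
(Y*33)*T = -12*33*(-4) = -396*(-4) = 1584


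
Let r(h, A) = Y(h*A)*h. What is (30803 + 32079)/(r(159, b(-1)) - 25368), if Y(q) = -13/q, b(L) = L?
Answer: -62882/25355 ≈ -2.4801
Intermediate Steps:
r(h, A) = -13/A (r(h, A) = (-13*1/(A*h))*h = (-13/(A*h))*h = -13/A)
(30803 + 32079)/(r(159, b(-1)) - 25368) = (30803 + 32079)/(-13/(-1) - 25368) = 62882/(-13*(-1) - 25368) = 62882/(13 - 25368) = 62882/(-25355) = 62882*(-1/25355) = -62882/25355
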